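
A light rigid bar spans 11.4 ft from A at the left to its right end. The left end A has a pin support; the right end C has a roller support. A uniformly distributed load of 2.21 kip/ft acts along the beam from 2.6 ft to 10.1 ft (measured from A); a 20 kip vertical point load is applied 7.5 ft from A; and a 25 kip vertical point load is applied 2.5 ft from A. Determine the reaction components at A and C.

Resultant of the distributed load: 2.21 × 7.5 = 16.575 kip at 6.35 ft from A.
Moments about A: C_y·11.4 − (2.21·7.5)·6.35 − 20·7.5 − 25·2.5 = 0 → C_y = 317.75125/11.4 = 27.8729 ≈ 27.87 kip.
ΣF_y = 0: A_y + 27.8729 − 2.21·7.5 − 20 − 25 = 0 → A_y = 33.70 kip.
ΣF_x = 0: no horizontal applied forces, so A_x = 0.

A_x = 0, A_y = 33.70 kip, C_y = 27.87 kip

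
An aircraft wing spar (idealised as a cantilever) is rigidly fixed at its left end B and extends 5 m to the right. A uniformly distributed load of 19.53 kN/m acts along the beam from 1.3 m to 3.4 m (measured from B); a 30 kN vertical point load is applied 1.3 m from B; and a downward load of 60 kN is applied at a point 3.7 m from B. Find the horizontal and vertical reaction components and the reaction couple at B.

B_x = 0, B_y = 131.0 kN, M_B = 357.4 kN·m

Resultant of the distributed load: 19.53 × 2.1 = 41.013 kN at 2.35 m from B.
ΣF_x = 0: B_x = 0.
ΣF_y = 0: B_y − 19.53·2.1 − 30 − 60 = 0 → B_y = 131.0 kN.
ΣM about B: M_B − (19.53·2.1)·2.35 − 30·1.3 − 60·3.7 = 0 → M_B = 357.4 kN·m.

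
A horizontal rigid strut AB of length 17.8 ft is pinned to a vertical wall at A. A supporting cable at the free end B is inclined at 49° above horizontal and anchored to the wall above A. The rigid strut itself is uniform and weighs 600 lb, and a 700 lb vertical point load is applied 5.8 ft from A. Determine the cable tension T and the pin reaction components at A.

ΣM about A: T·sin49°·17.8 − 600·8.9 − 700·5.8 = 0 → T = 9400/(17.8·0.75471) = 699.726 ≈ 699.7 lb.
ΣF_x = 0: A_x − T·cos49° = 0 → A_x = 699.726 × 0.656059 = 459.1 lb.
ΣF_y = 0: A_y + T·sin49° − 600 − 700 = 0 → A_y = 1300 − 699.726 × 0.75471 = 771.9 lb.

T = 699.7 lb, A_x = 459.1 lb, A_y = 771.9 lb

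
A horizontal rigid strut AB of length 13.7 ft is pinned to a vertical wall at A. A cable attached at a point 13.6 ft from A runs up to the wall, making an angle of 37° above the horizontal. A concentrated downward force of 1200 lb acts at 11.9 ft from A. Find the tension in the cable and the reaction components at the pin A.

T = 1745 lb, A_x = 1393 lb, A_y = 150.0 lb

ΣM about A: T·sin37°·13.6 − 1200·11.9 = 0 → T = 14280/(13.6·0.601815) = 1744.72 ≈ 1745 lb.
ΣF_x = 0: A_x − T·cos37° = 0 → A_x = 1744.72 × 0.798636 = 1393 lb.
ΣF_y = 0: A_y + T·sin37° − 1200 = 0 → A_y = 1200 − 1744.72 × 0.601815 = 150.0 lb.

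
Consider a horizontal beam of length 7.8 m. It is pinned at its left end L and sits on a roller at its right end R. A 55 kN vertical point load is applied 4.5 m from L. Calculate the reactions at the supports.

L_x = 0, L_y = 23.27 kN, R_y = 31.73 kN

Taking moments about L: R_y·7.8 − 55·4.5 = 0 → R_y = 247.5/7.8 = 31.7308 ≈ 31.73 kN.
ΣF_y = 0: L_y + 31.7308 − 55 = 0 → L_y = 23.27 kN.
ΣF_x = 0: no horizontal applied forces, so L_x = 0.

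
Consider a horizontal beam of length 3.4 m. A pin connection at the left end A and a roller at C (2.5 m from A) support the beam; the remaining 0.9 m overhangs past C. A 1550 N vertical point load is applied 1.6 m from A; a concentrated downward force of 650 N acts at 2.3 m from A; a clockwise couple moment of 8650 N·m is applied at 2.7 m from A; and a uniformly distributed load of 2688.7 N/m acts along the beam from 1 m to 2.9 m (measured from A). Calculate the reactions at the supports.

A_x = 0, A_y = -1726 N, C_y = 9035 N

Resultant of the distributed load: 2688.7 × 1.9 = 5108.53 N at 1.95 m from A.
Moments about A: C_y·2.5 − 1550·1.6 − 650·2.3 − 8650 − (2688.7·1.9)·1.95 = 0 → C_y = 22586.6335/2.5 = 9034.65 ≈ 9035 N.
ΣF_y = 0: A_y + 9034.65 − 1550 − 650 − 2688.7·1.9 = 0 → A_y = -1726 N.
ΣF_x = 0: no horizontal applied forces, so A_x = 0.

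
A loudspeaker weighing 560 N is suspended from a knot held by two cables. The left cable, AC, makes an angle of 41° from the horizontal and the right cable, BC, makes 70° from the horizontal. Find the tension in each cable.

ΣF_x = 0: −T_AC·cos41° + T_BC·cos70° = 0 → T_BC = 2.20662·T_AC.
ΣF_y = 0: T_AC·sin41° + T_BC·sin70° = 560.
Substitute: T_AC·(0.656059 + 2.20662·0.939693) = 560 → T_AC = 205.158 ≈ 205.2 N.
Then T_BC = 2.20662 × 205.158 = 452.7 N.

T_AC = 205.2 N, T_BC = 452.7 N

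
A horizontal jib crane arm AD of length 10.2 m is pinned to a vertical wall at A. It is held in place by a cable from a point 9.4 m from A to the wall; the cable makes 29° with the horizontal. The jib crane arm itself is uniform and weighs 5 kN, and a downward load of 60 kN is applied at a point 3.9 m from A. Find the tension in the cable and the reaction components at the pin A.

T = 56.94 kN, A_x = 49.80 kN, A_y = 37.39 kN

ΣM about A: T·sin29°·9.4 − 5·5.1 − 60·3.9 = 0 → T = 259.5/(9.4·0.48481) = 56.9427 ≈ 56.94 kN.
ΣF_x = 0: A_x − T·cos29° = 0 → A_x = 56.9427 × 0.87462 = 49.80 kN.
ΣF_y = 0: A_y + T·sin29° − 5 − 60 = 0 → A_y = 65 − 56.9427 × 0.48481 = 37.39 kN.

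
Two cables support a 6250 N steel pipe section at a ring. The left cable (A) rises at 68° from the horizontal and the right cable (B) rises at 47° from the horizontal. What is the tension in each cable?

ΣF_x = 0: −T_A·cos68° + T_B·cos47° = 0 → T_B = 0.549278·T_A.
ΣF_y = 0: T_A·sin68° + T_B·sin47° = 6250.
Substitute: T_A·(0.927184 + 0.549278·0.731354) = 6250 → T_A = 4703.14 ≈ 4703 N.
Then T_B = 0.549278 × 4703.14 = 2583 N.

T_A = 4703 N, T_B = 2583 N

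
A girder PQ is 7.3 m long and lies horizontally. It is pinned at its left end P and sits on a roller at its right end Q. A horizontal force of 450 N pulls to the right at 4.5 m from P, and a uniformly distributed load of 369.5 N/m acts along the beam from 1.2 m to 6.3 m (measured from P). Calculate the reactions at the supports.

Resultant of the distributed load: 369.5 × 5.1 = 1884.45 N at 3.75 m from P.
ΣM about P: Q_y·7.3 − (369.5·5.1)·3.75 = 0 → Q_y = 7066.6875/7.3 = 968.039 ≈ 968.0 N.
ΣF_y = 0: P_y + 968.039 − 369.5·5.1 = 0 → P_y = 916.4 N.
ΣF_x = 0: P_x + 450 = 0 → P_x = -450.0 N.

P_x = -450.0 N, P_y = 916.4 N, Q_y = 968.0 N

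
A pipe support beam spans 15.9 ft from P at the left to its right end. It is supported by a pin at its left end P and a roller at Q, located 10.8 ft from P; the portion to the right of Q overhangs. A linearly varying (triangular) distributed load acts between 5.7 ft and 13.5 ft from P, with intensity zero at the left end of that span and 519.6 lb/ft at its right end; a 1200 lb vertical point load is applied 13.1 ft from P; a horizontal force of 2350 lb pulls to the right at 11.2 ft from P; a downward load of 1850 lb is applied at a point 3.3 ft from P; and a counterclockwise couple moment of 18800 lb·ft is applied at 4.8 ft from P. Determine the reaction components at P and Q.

Resultant of the triangular load: ½ × 519.6 × 7.8 = 2026.44 lb, acting at 10.9 ft from P (one-third of the span from the peak).
ΣM about P: Q_y·10.8 − (½·519.6·7.8)·10.9 − 1200·13.1 − 1850·3.3 + 18800 = 0 → Q_y = 25113.196/10.8 = 2325.3 ≈ 2325 lb.
ΣF_y = 0: P_y + 2325.3 − ½·519.6·7.8 − 1200 − 1850 = 0 → P_y = 2751 lb.
ΣF_x = 0: P_x + 2350 = 0 → P_x = -2350 lb.

P_x = -2350 lb, P_y = 2751 lb, Q_y = 2325 lb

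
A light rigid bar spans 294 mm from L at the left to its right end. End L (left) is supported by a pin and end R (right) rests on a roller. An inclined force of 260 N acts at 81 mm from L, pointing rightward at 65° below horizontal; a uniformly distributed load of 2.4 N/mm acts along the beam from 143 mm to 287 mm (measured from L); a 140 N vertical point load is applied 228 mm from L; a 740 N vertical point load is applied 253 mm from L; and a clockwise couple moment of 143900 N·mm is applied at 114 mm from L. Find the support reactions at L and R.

Resultant of the distributed load: 2.4 × 144 = 345.6 N at 215 mm from L.
ΣM about L: R_y·294 − 260·sin65°·81 − (2.4·144)·215 − 140·228 − 740·253 − 143900 = 0 → R_y = 456431/294 = 1552.49 ≈ 1552 N.
ΣF_y = 0: L_y + 1552.49 − 260·sin65° − 2.4·144 − 140 − 740 = 0 → L_y = -91.25 N.
ΣF_x = 0: L_x + 260·cos65° = 0 → L_x = -109.9 N.

L_x = -109.9 N, L_y = -91.25 N, R_y = 1552 N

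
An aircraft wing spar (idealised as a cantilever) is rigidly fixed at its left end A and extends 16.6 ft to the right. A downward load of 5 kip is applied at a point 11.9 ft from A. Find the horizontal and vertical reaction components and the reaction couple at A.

A_x = 0, A_y = 5.000 kip, M_A = 59.50 kip·ft

ΣF_x = 0: A_x = 0.
ΣF_y = 0: A_y − 5 = 0 → A_y = 5.000 kip.
ΣM about A: M_A − 5·11.9 = 0 → M_A = 59.50 kip·ft.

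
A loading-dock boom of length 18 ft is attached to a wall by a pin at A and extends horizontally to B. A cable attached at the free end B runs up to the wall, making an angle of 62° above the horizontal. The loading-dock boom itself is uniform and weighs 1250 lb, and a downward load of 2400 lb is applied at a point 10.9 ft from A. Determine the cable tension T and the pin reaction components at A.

T = 2354 lb, A_x = 1105 lb, A_y = 1572 lb

ΣM about A: T·sin62°·18 − 1250·9 − 2400·10.9 = 0 → T = 37410/(18·0.882948) = 2353.86 ≈ 2354 lb.
ΣF_x = 0: A_x − T·cos62° = 0 → A_x = 2353.86 × 0.469472 = 1105 lb.
ΣF_y = 0: A_y + T·sin62° − 1250 − 2400 = 0 → A_y = 3650 − 2353.86 × 0.882948 = 1572 lb.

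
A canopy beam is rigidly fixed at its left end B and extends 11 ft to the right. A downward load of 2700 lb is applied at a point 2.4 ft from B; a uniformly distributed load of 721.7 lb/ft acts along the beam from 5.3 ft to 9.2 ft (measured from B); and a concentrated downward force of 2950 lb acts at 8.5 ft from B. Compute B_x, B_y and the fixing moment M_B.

Resultant of the distributed load: 721.7 × 3.9 = 2814.63 lb at 7.25 ft from B.
ΣF_x = 0: B_x = 0.
ΣF_y = 0: B_y − 2700 − 721.7·3.9 − 2950 = 0 → B_y = 8465 lb.
ΣM about B: M_B − 2700·2.4 − (721.7·3.9)·7.25 − 2950·8.5 = 0 → M_B = 51960 lb·ft.

B_x = 0, B_y = 8465 lb, M_B = 51960 lb·ft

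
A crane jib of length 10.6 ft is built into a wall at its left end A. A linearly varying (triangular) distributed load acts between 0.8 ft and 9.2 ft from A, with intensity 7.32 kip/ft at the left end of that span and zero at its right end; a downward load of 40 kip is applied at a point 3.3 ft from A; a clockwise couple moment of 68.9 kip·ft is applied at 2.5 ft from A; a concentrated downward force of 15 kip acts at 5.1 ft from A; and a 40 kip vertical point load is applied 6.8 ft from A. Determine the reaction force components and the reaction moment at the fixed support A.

Resultant of the triangular load: ½ × 7.32 × 8.4 = 30.744 kip, acting at 3.6 ft from A (one-third of the span from the peak).
ΣF_x = 0: A_x = 0.
ΣF_y = 0: A_y − ½·7.32·8.4 − 40 − 15 − 40 = 0 → A_y = 125.7 kip.
ΣM about A: M_A − (½·7.32·8.4)·3.6 − 40·3.3 − 68.9 − 15·5.1 − 40·6.8 = 0 → M_A = 660.1 kip·ft.

A_x = 0, A_y = 125.7 kip, M_A = 660.1 kip·ft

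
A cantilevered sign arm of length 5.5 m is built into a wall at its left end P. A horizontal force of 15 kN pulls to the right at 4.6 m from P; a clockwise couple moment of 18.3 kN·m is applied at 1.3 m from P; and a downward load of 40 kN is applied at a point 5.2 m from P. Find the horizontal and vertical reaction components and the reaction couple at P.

P_x = -15.00 kN, P_y = 40.00 kN, M_P = 226.3 kN·m

ΣF_x = 0: P_x + 15 = 0 → P_x = -15.00 kN.
ΣF_y = 0: P_y − 40 = 0 → P_y = 40.00 kN.
ΣM about P: M_P − 18.3 − 40·5.2 = 0 → M_P = 226.3 kN·m.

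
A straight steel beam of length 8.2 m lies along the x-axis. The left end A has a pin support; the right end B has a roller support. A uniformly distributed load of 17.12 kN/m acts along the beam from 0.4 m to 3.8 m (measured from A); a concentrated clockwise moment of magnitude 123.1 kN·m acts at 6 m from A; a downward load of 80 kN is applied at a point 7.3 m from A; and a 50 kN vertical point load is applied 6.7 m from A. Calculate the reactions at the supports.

A_x = 0, A_y = 46.22 kN, B_y = 142.0 kN

Resultant of the distributed load: 17.12 × 3.4 = 58.208 kN at 2.1 m from A.
Moments about A: B_y·8.2 − (17.12·3.4)·2.1 − 123.1 − 80·7.3 − 50·6.7 = 0 → B_y = 1164.3368/8.2 = 141.992 ≈ 142.0 kN.
ΣF_y = 0: A_y + 141.992 − 17.12·3.4 − 80 − 50 = 0 → A_y = 46.22 kN.
ΣF_x = 0: no horizontal applied forces, so A_x = 0.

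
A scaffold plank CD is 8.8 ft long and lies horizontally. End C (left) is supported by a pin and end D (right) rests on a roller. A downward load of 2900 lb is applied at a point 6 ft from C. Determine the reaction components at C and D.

Moments about C: D_y·8.8 − 2900·6 = 0 → D_y = 17400/8.8 = 1977.27 ≈ 1977 lb.
ΣF_y = 0: C_y + 1977.27 − 2900 = 0 → C_y = 922.7 lb.
ΣF_x = 0: no horizontal applied forces, so C_x = 0.

C_x = 0, C_y = 922.7 lb, D_y = 1977 lb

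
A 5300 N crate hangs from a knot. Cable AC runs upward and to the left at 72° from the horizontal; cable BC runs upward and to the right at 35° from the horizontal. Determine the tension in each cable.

T_AC = 4540 N, T_BC = 1713 N

ΣF_x = 0: −T_AC·cos72° + T_BC·cos35° = 0 → T_BC = 0.37724·T_AC.
ΣF_y = 0: T_AC·sin72° + T_BC·sin35° = 5300.
Substitute: T_AC·(0.951057 + 0.37724·0.573576) = 5300 → T_AC = 4539.88 ≈ 4540 N.
Then T_BC = 0.37724 × 4539.88 = 1713 N.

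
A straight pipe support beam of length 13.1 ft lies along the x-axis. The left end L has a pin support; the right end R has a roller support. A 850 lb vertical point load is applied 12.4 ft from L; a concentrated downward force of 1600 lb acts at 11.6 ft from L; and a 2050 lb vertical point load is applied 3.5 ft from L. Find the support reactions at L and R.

L_x = 0, L_y = 1731 lb, R_y = 2769 lb

Moments about L: R_y·13.1 − 850·12.4 − 1600·11.6 − 2050·3.5 = 0 → R_y = 36275/13.1 = 2769.08 ≈ 2769 lb.
ΣF_y = 0: L_y + 2769.08 − 850 − 1600 − 2050 = 0 → L_y = 1731 lb.
ΣF_x = 0: no horizontal applied forces, so L_x = 0.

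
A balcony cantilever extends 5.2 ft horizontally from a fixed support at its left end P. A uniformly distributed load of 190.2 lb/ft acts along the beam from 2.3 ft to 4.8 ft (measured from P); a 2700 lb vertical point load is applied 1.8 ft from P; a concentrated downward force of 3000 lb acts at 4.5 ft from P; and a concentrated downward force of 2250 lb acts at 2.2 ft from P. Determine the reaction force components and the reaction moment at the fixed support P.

Resultant of the distributed load: 190.2 × 2.5 = 475.5 lb at 3.55 ft from P.
ΣF_x = 0: P_x = 0.
ΣF_y = 0: P_y − 190.2·2.5 − 2700 − 3000 − 2250 = 0 → P_y = 8426 lb.
ΣM about P: M_P − (190.2·2.5)·3.55 − 2700·1.8 − 3000·4.5 − 2250·2.2 = 0 → M_P = 25000 lb·ft.

P_x = 0, P_y = 8426 lb, M_P = 25000 lb·ft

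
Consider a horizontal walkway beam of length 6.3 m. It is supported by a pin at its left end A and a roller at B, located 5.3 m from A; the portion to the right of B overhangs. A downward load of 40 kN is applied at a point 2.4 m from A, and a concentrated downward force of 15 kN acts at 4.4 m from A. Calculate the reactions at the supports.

Taking moments about A: B_y·5.3 − 40·2.4 − 15·4.4 = 0 → B_y = 162/5.3 = 30.566 ≈ 30.57 kN.
ΣF_y = 0: A_y + 30.566 − 40 − 15 = 0 → A_y = 24.43 kN.
ΣF_x = 0: no horizontal applied forces, so A_x = 0.

A_x = 0, A_y = 24.43 kN, B_y = 30.57 kN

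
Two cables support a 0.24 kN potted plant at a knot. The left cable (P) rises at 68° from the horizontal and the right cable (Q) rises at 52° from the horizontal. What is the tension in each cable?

ΣF_x = 0: −T_P·cos68° + T_Q·cos52° = 0 → T_Q = 0.608462·T_P.
ΣF_y = 0: T_P·sin68° + T_Q·sin52° = 0.24.
Substitute: T_P·(0.927184 + 0.608462·0.788011) = 0.24 → T_P = 0.170617 ≈ 0.1706 kN.
Then T_Q = 0.608462 × 0.170617 = 0.1038 kN.

T_P = 0.1706 kN, T_Q = 0.1038 kN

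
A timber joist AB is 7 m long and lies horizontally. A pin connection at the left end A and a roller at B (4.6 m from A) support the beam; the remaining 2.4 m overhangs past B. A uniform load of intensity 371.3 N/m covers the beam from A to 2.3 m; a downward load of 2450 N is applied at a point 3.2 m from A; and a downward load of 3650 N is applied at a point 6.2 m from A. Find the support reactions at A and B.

Resultant of the distributed load: 371.3 × 2.3 = 853.99 N at 1.15 m from A.
ΣM about A: B_y·4.6 − (371.3·2.3)·1.15 − 2450·3.2 − 3650·6.2 = 0 → B_y = 31452.0885/4.6 = 6837.41 ≈ 6837 N.
ΣF_y = 0: A_y + 6837.41 − 371.3·2.3 − 2450 − 3650 = 0 → A_y = 116.6 N.
ΣF_x = 0: no horizontal applied forces, so A_x = 0.

A_x = 0, A_y = 116.6 N, B_y = 6837 N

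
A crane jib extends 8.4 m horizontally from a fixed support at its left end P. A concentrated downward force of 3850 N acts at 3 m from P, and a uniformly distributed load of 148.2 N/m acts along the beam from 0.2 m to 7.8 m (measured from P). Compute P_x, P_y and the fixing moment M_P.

Resultant of the distributed load: 148.2 × 7.6 = 1126.32 N at 4 m from P.
ΣF_x = 0: P_x = 0.
ΣF_y = 0: P_y − 3850 − 148.2·7.6 = 0 → P_y = 4976 N.
ΣM about P: M_P − 3850·3 − (148.2·7.6)·4 = 0 → M_P = 16060 N·m.

P_x = 0, P_y = 4976 N, M_P = 16060 N·m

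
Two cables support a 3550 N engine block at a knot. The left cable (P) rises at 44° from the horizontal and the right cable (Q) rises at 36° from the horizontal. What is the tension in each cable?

ΣF_x = 0: −T_P·cos44° + T_Q·cos36° = 0 → T_Q = 0.889153·T_P.
ΣF_y = 0: T_P·sin44° + T_Q·sin36° = 3550.
Substitute: T_P·(0.694658 + 0.889153·0.587785) = 3550 → T_P = 2916.32 ≈ 2916 N.
Then T_Q = 0.889153 × 2916.32 = 2593 N.

T_P = 2916 N, T_Q = 2593 N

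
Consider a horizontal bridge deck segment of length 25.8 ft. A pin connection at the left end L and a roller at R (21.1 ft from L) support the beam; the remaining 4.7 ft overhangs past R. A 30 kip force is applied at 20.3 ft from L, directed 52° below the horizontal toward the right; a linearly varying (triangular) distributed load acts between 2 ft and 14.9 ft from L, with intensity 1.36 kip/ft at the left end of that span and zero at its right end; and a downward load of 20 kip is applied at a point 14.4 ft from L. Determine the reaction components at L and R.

Resultant of the triangular load: ½ × 1.36 × 12.9 = 8.772 kip, acting at 6.3 ft from L (one-third of the span from the peak).
Moments about L: R_y·21.1 − 30·sin52°·20.3 − (½·1.36·12.9)·6.3 − 20·14.4 = 0 → R_y = 823.162/21.1 = 39.0124 ≈ 39.01 kip.
ΣF_y = 0: L_y + 39.0124 − 30·sin52° − ½·1.36·12.9 − 20 = 0 → L_y = 13.40 kip.
ΣF_x = 0: L_x + 30·cos52° = 0 → L_x = -18.47 kip.

L_x = -18.47 kip, L_y = 13.40 kip, R_y = 39.01 kip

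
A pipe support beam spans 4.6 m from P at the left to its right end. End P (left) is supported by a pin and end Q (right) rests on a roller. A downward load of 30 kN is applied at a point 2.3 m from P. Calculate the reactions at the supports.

P_x = 0, P_y = 15.00 kN, Q_y = 15.00 kN

Moments about P: Q_y·4.6 − 30·2.3 = 0 → Q_y = 69/4.6 = 15.00 kN.
ΣF_y = 0: P_y + 15 − 30 = 0 → P_y = 15.00 kN.
ΣF_x = 0: no horizontal applied forces, so P_x = 0.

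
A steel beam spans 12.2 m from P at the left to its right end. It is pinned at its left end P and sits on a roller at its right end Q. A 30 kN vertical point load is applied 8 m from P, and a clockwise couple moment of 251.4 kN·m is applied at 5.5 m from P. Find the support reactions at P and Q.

ΣM about P: Q_y·12.2 − 30·8 − 251.4 = 0 → Q_y = 491.4/12.2 = 40.2787 ≈ 40.28 kN.
ΣF_y = 0: P_y + 40.2787 − 30 = 0 → P_y = -10.28 kN.
ΣF_x = 0: no horizontal applied forces, so P_x = 0.

P_x = 0, P_y = -10.28 kN, Q_y = 40.28 kN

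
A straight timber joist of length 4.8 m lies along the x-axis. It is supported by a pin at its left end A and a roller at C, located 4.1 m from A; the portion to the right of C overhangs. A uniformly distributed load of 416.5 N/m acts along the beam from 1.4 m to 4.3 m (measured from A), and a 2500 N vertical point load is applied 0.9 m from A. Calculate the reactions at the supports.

Resultant of the distributed load: 416.5 × 2.9 = 1207.85 N at 2.85 m from A.
Moments about A: C_y·4.1 − (416.5·2.9)·2.85 − 2500·0.9 = 0 → C_y = 5692.3725/4.1 = 1388.38 ≈ 1388 N.
ΣF_y = 0: A_y + 1388.38 − 416.5·2.9 − 2500 = 0 → A_y = 2319 N.
ΣF_x = 0: no horizontal applied forces, so A_x = 0.

A_x = 0, A_y = 2319 N, C_y = 1388 N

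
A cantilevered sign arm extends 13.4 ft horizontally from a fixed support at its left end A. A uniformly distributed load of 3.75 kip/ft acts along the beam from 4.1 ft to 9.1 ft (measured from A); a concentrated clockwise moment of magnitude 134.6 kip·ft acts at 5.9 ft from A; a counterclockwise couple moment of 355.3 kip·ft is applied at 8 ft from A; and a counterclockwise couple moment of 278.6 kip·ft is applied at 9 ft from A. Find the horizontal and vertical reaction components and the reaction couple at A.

Resultant of the distributed load: 3.75 × 5 = 18.75 kip at 6.6 ft from A.
ΣF_x = 0: A_x = 0.
ΣF_y = 0: A_y − 3.75·5 = 0 → A_y = 18.75 kip.
ΣM about A: M_A − (3.75·5)·6.6 − 134.6 + 355.3 + 278.6 = 0 → M_A = -375.6 kip·ft.

A_x = 0, A_y = 18.75 kip, M_A = -375.6 kip·ft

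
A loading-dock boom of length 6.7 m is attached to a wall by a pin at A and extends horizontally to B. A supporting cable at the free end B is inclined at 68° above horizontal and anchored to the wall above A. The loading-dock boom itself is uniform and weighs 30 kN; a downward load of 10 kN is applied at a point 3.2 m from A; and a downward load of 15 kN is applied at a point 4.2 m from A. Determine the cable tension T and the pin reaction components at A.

T = 31.47 kN, A_x = 11.79 kN, A_y = 25.82 kN

ΣM about A: T·sin68°·6.7 − 30·3.35 − 10·3.2 − 15·4.2 = 0 → T = 195.5/(6.7·0.927184) = 31.4707 ≈ 31.47 kN.
ΣF_x = 0: A_x − T·cos68° = 0 → A_x = 31.4707 × 0.374607 = 11.79 kN.
ΣF_y = 0: A_y + T·sin68° − 30 − 10 − 15 = 0 → A_y = 55 − 31.4707 × 0.927184 = 25.82 kN.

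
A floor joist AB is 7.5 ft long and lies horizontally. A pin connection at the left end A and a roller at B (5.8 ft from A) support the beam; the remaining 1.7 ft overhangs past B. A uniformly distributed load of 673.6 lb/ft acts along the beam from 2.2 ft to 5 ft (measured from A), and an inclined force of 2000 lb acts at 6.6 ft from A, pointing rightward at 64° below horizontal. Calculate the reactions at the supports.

Resultant of the distributed load: 673.6 × 2.8 = 1886.08 lb at 3.6 ft from A.
ΣM about A: B_y·5.8 − (673.6·2.8)·3.6 − 2000·sin64°·6.6 = 0 → B_y = 18654/5.8 = 3216.21 ≈ 3216 lb.
ΣF_y = 0: A_y + 3216.21 − 673.6·2.8 − 2000·sin64° = 0 → A_y = 467.5 lb.
ΣF_x = 0: A_x + 2000·cos64° = 0 → A_x = -876.7 lb.

A_x = -876.7 lb, A_y = 467.5 lb, B_y = 3216 lb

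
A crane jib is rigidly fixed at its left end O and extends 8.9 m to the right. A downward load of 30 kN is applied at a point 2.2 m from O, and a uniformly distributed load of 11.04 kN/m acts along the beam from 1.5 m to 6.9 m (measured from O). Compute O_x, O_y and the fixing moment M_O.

Resultant of the distributed load: 11.04 × 5.4 = 59.616 kN at 4.2 m from O.
ΣF_x = 0: O_x = 0.
ΣF_y = 0: O_y − 30 − 11.04·5.4 = 0 → O_y = 89.62 kN.
ΣM about O: M_O − 30·2.2 − (11.04·5.4)·4.2 = 0 → M_O = 316.4 kN·m.

O_x = 0, O_y = 89.62 kN, M_O = 316.4 kN·m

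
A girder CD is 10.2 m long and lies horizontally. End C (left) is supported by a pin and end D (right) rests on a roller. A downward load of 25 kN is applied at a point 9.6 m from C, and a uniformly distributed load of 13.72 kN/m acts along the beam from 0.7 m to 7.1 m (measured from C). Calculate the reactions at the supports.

Resultant of the distributed load: 13.72 × 6.4 = 87.808 kN at 3.9 m from C.
Moments about C: D_y·10.2 − 25·9.6 − (13.72·6.4)·3.9 = 0 → D_y = 582.4512/10.2 = 57.1031 ≈ 57.10 kN.
ΣF_y = 0: C_y + 57.1031 − 25 − 13.72·6.4 = 0 → C_y = 55.70 kN.
ΣF_x = 0: no horizontal applied forces, so C_x = 0.

C_x = 0, C_y = 55.70 kN, D_y = 57.10 kN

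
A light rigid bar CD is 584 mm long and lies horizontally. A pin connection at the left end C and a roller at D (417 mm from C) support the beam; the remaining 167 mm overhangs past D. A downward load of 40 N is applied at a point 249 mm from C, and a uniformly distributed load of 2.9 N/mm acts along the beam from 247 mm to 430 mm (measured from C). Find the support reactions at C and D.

C_x = 0, C_y = 116.0 N, D_y = 454.7 N

Resultant of the distributed load: 2.9 × 183 = 530.7 N at 338.5 mm from C.
Moments about C: D_y·417 − 40·249 − (2.9·183)·338.5 = 0 → D_y = 189601.95/417 = 454.681 ≈ 454.7 N.
ΣF_y = 0: C_y + 454.681 − 40 − 2.9·183 = 0 → C_y = 116.0 N.
ΣF_x = 0: no horizontal applied forces, so C_x = 0.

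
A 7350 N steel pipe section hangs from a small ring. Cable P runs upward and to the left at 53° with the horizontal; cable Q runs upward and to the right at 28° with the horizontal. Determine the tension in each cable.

T_P = 6571 N, T_Q = 4478 N

ΣF_x = 0: −T_P·cos53° + T_Q·cos28° = 0 → T_Q = 0.681598·T_P.
ΣF_y = 0: T_P·sin53° + T_Q·sin28° = 7350.
Substitute: T_P·(0.798636 + 0.681598·0.469472) = 7350 → T_P = 6570.55 ≈ 6571 N.
Then T_Q = 0.681598 × 6570.55 = 4478 N.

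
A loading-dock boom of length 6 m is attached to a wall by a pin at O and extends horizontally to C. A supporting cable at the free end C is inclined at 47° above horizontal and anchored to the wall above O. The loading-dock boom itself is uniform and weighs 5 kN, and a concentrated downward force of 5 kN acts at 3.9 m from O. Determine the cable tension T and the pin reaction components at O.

T = 7.862 kN, O_x = 5.362 kN, O_y = 4.250 kN

ΣM about O: T·sin47°·6 − 5·3 − 5·3.9 = 0 → T = 34.5/(6·0.731354) = 7.86213 ≈ 7.862 kN.
ΣF_x = 0: O_x − T·cos47° = 0 → O_x = 7.86213 × 0.681998 = 5.362 kN.
ΣF_y = 0: O_y + T·sin47° − 5 − 5 = 0 → O_y = 10 − 7.86213 × 0.731354 = 4.250 kN.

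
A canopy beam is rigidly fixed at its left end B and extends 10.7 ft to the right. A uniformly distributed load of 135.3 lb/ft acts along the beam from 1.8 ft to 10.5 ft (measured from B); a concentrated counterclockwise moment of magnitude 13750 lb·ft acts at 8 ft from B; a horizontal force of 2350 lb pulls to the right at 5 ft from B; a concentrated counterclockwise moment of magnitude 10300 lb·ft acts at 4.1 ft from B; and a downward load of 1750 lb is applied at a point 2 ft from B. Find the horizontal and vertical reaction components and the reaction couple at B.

B_x = -2350 lb, B_y = 2927 lb, M_B = -13310 lb·ft

Resultant of the distributed load: 135.3 × 8.7 = 1177.11 lb at 6.15 ft from B.
ΣF_x = 0: B_x + 2350 = 0 → B_x = -2350 lb.
ΣF_y = 0: B_y − 135.3·8.7 − 1750 = 0 → B_y = 2927 lb.
ΣM about B: M_B − (135.3·8.7)·6.15 + 13750 + 10300 − 1750·2 = 0 → M_B = -13310 lb·ft.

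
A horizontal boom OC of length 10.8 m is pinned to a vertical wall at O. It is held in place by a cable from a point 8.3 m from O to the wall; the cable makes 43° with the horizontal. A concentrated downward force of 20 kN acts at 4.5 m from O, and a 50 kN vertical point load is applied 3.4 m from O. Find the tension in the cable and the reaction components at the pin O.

ΣM about O: T·sin43°·8.3 − 20·4.5 − 50·3.4 = 0 → T = 260/(8.3·0.681998) = 45.9317 ≈ 45.93 kN.
ΣF_x = 0: O_x − T·cos43° = 0 → O_x = 45.9317 × 0.731354 = 33.59 kN.
ΣF_y = 0: O_y + T·sin43° − 20 − 50 = 0 → O_y = 70 − 45.9317 × 0.681998 = 38.67 kN.

T = 45.93 kN, O_x = 33.59 kN, O_y = 38.67 kN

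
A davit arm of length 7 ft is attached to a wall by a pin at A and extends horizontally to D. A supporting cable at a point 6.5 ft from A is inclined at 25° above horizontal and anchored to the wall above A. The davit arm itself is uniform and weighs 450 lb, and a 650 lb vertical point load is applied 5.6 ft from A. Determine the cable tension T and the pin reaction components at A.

T = 1898 lb, A_x = 1721 lb, A_y = 297.7 lb

ΣM about A: T·sin25°·6.5 − 450·3.5 − 650·5.6 = 0 → T = 5215/(6.5·0.422618) = 1898.42 ≈ 1898 lb.
ΣF_x = 0: A_x − T·cos25° = 0 → A_x = 1898.42 × 0.906308 = 1721 lb.
ΣF_y = 0: A_y + T·sin25° − 450 − 650 = 0 → A_y = 1100 − 1898.42 × 0.422618 = 297.7 lb.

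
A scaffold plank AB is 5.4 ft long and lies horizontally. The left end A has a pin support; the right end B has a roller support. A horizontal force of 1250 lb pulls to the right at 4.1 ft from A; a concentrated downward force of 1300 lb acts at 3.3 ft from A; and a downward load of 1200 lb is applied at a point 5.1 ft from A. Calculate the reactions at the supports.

A_x = -1250 lb, A_y = 572.2 lb, B_y = 1928 lb

Moments about A: B_y·5.4 − 1300·3.3 − 1200·5.1 = 0 → B_y = 10410/5.4 = 1927.78 ≈ 1928 lb.
ΣF_y = 0: A_y + 1927.78 − 1300 − 1200 = 0 → A_y = 572.2 lb.
ΣF_x = 0: A_x + 1250 = 0 → A_x = -1250 lb.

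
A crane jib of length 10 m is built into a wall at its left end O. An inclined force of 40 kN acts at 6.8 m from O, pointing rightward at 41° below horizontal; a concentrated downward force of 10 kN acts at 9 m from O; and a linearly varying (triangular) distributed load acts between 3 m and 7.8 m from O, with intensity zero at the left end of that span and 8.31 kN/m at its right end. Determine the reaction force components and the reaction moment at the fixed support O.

Resultant of the triangular load: ½ × 8.31 × 4.8 = 19.944 kN, acting at 6.2 m from O (one-third of the span from the peak).
ΣF_x = 0: O_x + 40·cos41° = 0 → O_x = -30.19 kN.
ΣF_y = 0: O_y − 40·sin41° − 10 − ½·8.31·4.8 = 0 → O_y = 56.19 kN.
ΣM about O: M_O − 40·sin41°·6.8 − 10·9 − (½·8.31·4.8)·6.2 = 0 → M_O = 392.1 kN·m.

O_x = -30.19 kN, O_y = 56.19 kN, M_O = 392.1 kN·m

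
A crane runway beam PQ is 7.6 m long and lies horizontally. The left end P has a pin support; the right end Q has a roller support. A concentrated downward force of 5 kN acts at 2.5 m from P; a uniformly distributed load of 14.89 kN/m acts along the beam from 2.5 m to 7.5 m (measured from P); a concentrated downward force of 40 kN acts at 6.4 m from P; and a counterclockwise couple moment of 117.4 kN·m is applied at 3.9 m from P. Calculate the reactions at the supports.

Resultant of the distributed load: 14.89 × 5 = 74.45 kN at 5 m from P.
Taking moments about P: Q_y·7.6 − 5·2.5 − (14.89·5)·5 − 40·6.4 + 117.4 = 0 → Q_y = 523.35/7.6 = 68.8618 ≈ 68.86 kN.
ΣF_y = 0: P_y + 68.8618 − 5 − 14.89·5 − 40 = 0 → P_y = 50.59 kN.
ΣF_x = 0: no horizontal applied forces, so P_x = 0.

P_x = 0, P_y = 50.59 kN, Q_y = 68.86 kN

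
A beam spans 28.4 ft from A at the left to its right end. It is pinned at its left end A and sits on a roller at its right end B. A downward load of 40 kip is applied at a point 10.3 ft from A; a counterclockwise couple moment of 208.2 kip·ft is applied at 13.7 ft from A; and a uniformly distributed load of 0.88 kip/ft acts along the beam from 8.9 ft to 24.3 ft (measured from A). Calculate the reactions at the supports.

A_x = 0, A_y = 38.45 kip, B_y = 15.10 kip

Resultant of the distributed load: 0.88 × 15.4 = 13.552 kip at 16.6 ft from A.
Moments about A: B_y·28.4 − 40·10.3 + 208.2 − (0.88·15.4)·16.6 = 0 → B_y = 428.7632/28.4 = 15.0973 ≈ 15.10 kip.
ΣF_y = 0: A_y + 15.0973 − 40 − 0.88·15.4 = 0 → A_y = 38.45 kip.
ΣF_x = 0: no horizontal applied forces, so A_x = 0.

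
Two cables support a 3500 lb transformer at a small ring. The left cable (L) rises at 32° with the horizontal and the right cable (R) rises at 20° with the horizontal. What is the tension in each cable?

T_L = 4174 lb, T_R = 3767 lb

ΣF_x = 0: −T_L·cos32° + T_R·cos20° = 0 → T_R = 0.902474·T_L.
ΣF_y = 0: T_L·sin32° + T_R·sin20° = 3500.
Substitute: T_L·(0.529919 + 0.902474·0.34202) = 3500 → T_L = 4173.71 ≈ 4174 lb.
Then T_R = 0.902474 × 4173.71 = 3767 lb.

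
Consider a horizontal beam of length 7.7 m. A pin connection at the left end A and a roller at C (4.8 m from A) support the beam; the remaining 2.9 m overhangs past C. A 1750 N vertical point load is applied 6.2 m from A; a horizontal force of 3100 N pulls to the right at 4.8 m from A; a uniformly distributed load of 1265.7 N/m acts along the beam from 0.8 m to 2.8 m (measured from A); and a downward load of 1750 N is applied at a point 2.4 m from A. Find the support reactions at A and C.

Resultant of the distributed load: 1265.7 × 2 = 2531.4 N at 1.8 m from A.
Moments about A: C_y·4.8 − 1750·6.2 − (1265.7·2)·1.8 − 1750·2.4 = 0 → C_y = 19606.52/4.8 = 4084.69 ≈ 4085 N.
ΣF_y = 0: A_y + 4084.69 − 1750 − 1265.7·2 − 1750 = 0 → A_y = 1947 N.
ΣF_x = 0: A_x + 3100 = 0 → A_x = -3100 N.

A_x = -3100 N, A_y = 1947 N, C_y = 4085 N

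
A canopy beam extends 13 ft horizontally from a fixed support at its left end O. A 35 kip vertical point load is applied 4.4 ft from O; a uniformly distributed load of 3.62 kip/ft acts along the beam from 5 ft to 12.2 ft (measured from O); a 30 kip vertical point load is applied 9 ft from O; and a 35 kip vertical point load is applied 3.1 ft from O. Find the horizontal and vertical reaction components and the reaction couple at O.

O_x = 0, O_y = 126.1 kip, M_O = 756.7 kip·ft

Resultant of the distributed load: 3.62 × 7.2 = 26.064 kip at 8.6 ft from O.
ΣF_x = 0: O_x = 0.
ΣF_y = 0: O_y − 35 − 3.62·7.2 − 30 − 35 = 0 → O_y = 126.1 kip.
ΣM about O: M_O − 35·4.4 − (3.62·7.2)·8.6 − 30·9 − 35·3.1 = 0 → M_O = 756.7 kip·ft.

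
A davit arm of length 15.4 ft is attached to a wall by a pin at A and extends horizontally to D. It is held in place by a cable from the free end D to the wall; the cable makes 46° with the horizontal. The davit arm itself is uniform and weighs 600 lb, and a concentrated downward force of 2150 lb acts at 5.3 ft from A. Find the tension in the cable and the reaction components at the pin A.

ΣM about A: T·sin46°·15.4 − 600·7.7 − 2150·5.3 = 0 → T = 16015/(15.4·0.71934) = 1445.68 ≈ 1446 lb.
ΣF_x = 0: A_x − T·cos46° = 0 → A_x = 1445.68 × 0.694658 = 1004 lb.
ΣF_y = 0: A_y + T·sin46° − 600 − 2150 = 0 → A_y = 2750 − 1445.68 × 0.71934 = 1710 lb.

T = 1446 lb, A_x = 1004 lb, A_y = 1710 lb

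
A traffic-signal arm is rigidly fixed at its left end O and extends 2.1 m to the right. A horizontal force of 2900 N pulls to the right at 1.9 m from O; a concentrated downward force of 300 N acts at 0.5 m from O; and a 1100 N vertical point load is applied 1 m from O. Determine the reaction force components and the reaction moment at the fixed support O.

O_x = -2900 N, O_y = 1400 N, M_O = 1250 N·m

ΣF_x = 0: O_x + 2900 = 0 → O_x = -2900 N.
ΣF_y = 0: O_y − 300 − 1100 = 0 → O_y = 1400 N.
ΣM about O: M_O − 300·0.5 − 1100·1 = 0 → M_O = 1250 N·m.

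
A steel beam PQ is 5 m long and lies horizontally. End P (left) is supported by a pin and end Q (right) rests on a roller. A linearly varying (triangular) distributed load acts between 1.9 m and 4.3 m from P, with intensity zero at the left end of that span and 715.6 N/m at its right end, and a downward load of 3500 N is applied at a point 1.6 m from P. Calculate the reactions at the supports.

P_x = 0, P_y = 2638 N, Q_y = 1721 N

Resultant of the triangular load: ½ × 715.6 × 2.4 = 858.72 N, acting at 3.5 m from P (one-third of the span from the peak).
Moments about P: Q_y·5 − (½·715.6·2.4)·3.5 − 3500·1.6 = 0 → Q_y = 8605.52/5 = 1721.1 ≈ 1721 N.
ΣF_y = 0: P_y + 1721.1 − ½·715.6·2.4 − 3500 = 0 → P_y = 2638 N.
ΣF_x = 0: no horizontal applied forces, so P_x = 0.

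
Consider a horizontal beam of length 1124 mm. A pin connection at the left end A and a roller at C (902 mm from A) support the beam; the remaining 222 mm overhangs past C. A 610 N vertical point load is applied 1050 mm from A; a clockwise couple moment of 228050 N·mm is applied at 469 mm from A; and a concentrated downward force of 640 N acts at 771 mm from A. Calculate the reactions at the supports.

ΣM about A: C_y·902 − 610·1050 − 228050 − 640·771 = 0 → C_y = 1361990/902 = 1509.97 ≈ 1510 N.
ΣF_y = 0: A_y + 1509.97 − 610 − 640 = 0 → A_y = -260.0 N.
ΣF_x = 0: no horizontal applied forces, so A_x = 0.

A_x = 0, A_y = -260.0 N, C_y = 1510 N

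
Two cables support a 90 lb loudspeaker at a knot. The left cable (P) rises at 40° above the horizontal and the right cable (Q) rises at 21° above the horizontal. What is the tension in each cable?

ΣF_x = 0: −T_P·cos40° + T_Q·cos21° = 0 → T_Q = 0.820545·T_P.
ΣF_y = 0: T_P·sin40° + T_Q·sin21° = 90.
Substitute: T_P·(0.642788 + 0.820545·0.358368) = 90 → T_P = 96.0671 ≈ 96.07 lb.
Then T_Q = 0.820545 × 96.0671 = 78.83 lb.

T_P = 96.07 lb, T_Q = 78.83 lb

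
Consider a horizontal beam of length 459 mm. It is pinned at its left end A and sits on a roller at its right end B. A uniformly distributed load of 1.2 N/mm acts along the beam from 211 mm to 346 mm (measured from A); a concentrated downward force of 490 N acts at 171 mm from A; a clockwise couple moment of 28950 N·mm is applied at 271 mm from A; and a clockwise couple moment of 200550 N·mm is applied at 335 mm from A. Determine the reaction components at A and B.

A_x = 0, A_y = -128.8 N, B_y = 780.8 N

Resultant of the distributed load: 1.2 × 135 = 162 N at 278.5 mm from A.
Moments about A: B_y·459 − (1.2·135)·278.5 − 490·171 − 28950 − 200550 = 0 → B_y = 358407/459 = 780.843 ≈ 780.8 N.
ΣF_y = 0: A_y + 780.843 − 1.2·135 − 490 = 0 → A_y = -128.8 N.
ΣF_x = 0: no horizontal applied forces, so A_x = 0.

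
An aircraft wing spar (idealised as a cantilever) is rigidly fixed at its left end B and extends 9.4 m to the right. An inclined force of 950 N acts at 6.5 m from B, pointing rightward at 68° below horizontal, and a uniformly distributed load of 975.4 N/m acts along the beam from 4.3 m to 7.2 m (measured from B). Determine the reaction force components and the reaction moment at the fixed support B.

Resultant of the distributed load: 975.4 × 2.9 = 2828.66 N at 5.75 m from B.
ΣF_x = 0: B_x + 950·cos68° = 0 → B_x = -355.9 N.
ΣF_y = 0: B_y − 950·sin68° − 975.4·2.9 = 0 → B_y = 3709 N.
ΣM about B: M_B − 950·sin68°·6.5 − (975.4·2.9)·5.75 = 0 → M_B = 21990 N·m.

B_x = -355.9 N, B_y = 3709 N, M_B = 21990 N·m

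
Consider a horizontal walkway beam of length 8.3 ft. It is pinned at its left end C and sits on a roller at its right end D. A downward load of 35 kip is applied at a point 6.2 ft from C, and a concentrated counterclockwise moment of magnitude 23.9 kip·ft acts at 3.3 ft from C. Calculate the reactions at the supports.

ΣM about C: D_y·8.3 − 35·6.2 + 23.9 = 0 → D_y = 193.1/8.3 = 23.2651 ≈ 23.27 kip.
ΣF_y = 0: C_y + 23.2651 − 35 = 0 → C_y = 11.73 kip.
ΣF_x = 0: no horizontal applied forces, so C_x = 0.

C_x = 0, C_y = 11.73 kip, D_y = 23.27 kip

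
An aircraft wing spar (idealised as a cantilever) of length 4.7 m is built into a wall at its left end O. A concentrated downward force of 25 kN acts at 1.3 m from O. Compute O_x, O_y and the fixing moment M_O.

ΣF_x = 0: O_x = 0.
ΣF_y = 0: O_y − 25 = 0 → O_y = 25.00 kN.
ΣM about O: M_O − 25·1.3 = 0 → M_O = 32.50 kN·m.

O_x = 0, O_y = 25.00 kN, M_O = 32.50 kN·m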